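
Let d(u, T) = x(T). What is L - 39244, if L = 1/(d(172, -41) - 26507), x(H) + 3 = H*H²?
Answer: -3745094165/95431 ≈ -39244.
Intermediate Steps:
x(H) = -3 + H³ (x(H) = -3 + H*H² = -3 + H³)
d(u, T) = -3 + T³
L = -1/95431 (L = 1/((-3 + (-41)³) - 26507) = 1/((-3 - 68921) - 26507) = 1/(-68924 - 26507) = 1/(-95431) = -1/95431 ≈ -1.0479e-5)
L - 39244 = -1/95431 - 39244 = -3745094165/95431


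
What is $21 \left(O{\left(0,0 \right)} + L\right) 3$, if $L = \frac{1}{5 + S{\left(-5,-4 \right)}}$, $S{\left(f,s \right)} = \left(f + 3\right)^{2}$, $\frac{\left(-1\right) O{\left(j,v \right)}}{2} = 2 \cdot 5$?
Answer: $-1253$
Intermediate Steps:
$O{\left(j,v \right)} = -20$ ($O{\left(j,v \right)} = - 2 \cdot 2 \cdot 5 = \left(-2\right) 10 = -20$)
$S{\left(f,s \right)} = \left(3 + f\right)^{2}$
$L = \frac{1}{9}$ ($L = \frac{1}{5 + \left(3 - 5\right)^{2}} = \frac{1}{5 + \left(-2\right)^{2}} = \frac{1}{5 + 4} = \frac{1}{9} \approx 0.11111$)
$21 \left(O{\left(0,0 \right)} + L\right) 3 = 21 \left(-20 + \frac{1}{9}\right) 3 = 21 \left(\left(- \frac{179}{9}\right) 3\right) = 21 \left(- \frac{179}{3}\right) = -1253$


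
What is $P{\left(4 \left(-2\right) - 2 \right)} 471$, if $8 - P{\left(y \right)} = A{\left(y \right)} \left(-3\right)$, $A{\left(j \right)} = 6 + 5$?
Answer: $19311$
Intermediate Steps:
$A{\left(j \right)} = 11$
$P{\left(y \right)} = 41$ ($P{\left(y \right)} = 8 - 11 \left(-3\right) = 8 - -33 = 8 + 33 = 41$)
$P{\left(4 \left(-2\right) - 2 \right)} 471 = 41 \cdot 471 = 19311$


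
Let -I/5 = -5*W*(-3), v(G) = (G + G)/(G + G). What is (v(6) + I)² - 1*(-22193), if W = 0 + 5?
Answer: 162069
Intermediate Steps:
W = 5
v(G) = 1 (v(G) = (2*G)/((2*G)) = (2*G)*(1/(2*G)) = 1)
I = -375 (I = -5*(-5*5)*(-3) = -(-125)*(-3) = -5*75 = -375)
(v(6) + I)² - 1*(-22193) = (1 - 375)² - 1*(-22193) = (-374)² + 22193 = 139876 + 22193 = 162069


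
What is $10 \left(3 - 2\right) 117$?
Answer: $1170$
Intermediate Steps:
$10 \left(3 - 2\right) 117 = 10 \cdot 1 \cdot 117 = 10 \cdot 117 = 1170$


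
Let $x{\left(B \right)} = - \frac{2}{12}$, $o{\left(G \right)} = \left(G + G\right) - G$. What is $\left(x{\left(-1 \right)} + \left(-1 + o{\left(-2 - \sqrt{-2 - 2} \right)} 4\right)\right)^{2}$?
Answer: $\frac{721}{36} + \frac{440 i}{3} \approx 20.028 + 146.67 i$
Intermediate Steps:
$o{\left(G \right)} = G$ ($o{\left(G \right)} = 2 G - G = G$)
$x{\left(B \right)} = - \frac{1}{6}$ ($x{\left(B \right)} = \left(-2\right) \frac{1}{12} = - \frac{1}{6}$)
$\left(x{\left(-1 \right)} + \left(-1 + o{\left(-2 - \sqrt{-2 - 2} \right)} 4\right)\right)^{2} = \left(- \frac{1}{6} - \left(1 - \left(-2 - \sqrt{-2 - 2}\right) 4\right)\right)^{2} = \left(- \frac{1}{6} - \left(1 - \left(-2 - \sqrt{-4}\right) 4\right)\right)^{2} = \left(- \frac{1}{6} - \left(1 - \left(-2 - 2 i\right) 4\right)\right)^{2} = \left(- \frac{1}{6} - \left(9 + 8 i\right)\right)^{2} = \left(- \frac{55}{6} - 8 i\right)^{2}$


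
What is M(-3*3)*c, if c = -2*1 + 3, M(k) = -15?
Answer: -15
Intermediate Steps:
c = 1 (c = -2 + 3 = 1)
M(-3*3)*c = -15*1 = -15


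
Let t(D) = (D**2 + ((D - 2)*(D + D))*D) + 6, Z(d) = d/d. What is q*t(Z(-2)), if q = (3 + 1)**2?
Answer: 80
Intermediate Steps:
q = 16 (q = 4**2 = 16)
Z(d) = 1
t(D) = 6 + D**2 + 2*D**2*(-2 + D) (t(D) = (D**2 + ((-2 + D)*(2*D))*D) + 6 = (D**2 + (2*D*(-2 + D))*D) + 6 = (D**2 + 2*D**2*(-2 + D)) + 6 = 6 + D**2 + 2*D**2*(-2 + D))
q*t(Z(-2)) = 16*(6 - 3*1**2 + 2*1**3) = 16*(6 - 3*1 + 2*1) = 16*(6 - 3 + 2) = 16*5 = 80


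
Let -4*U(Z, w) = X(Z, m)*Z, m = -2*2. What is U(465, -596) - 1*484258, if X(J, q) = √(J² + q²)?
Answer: -484258 - 465*√216241/4 ≈ -5.3832e+5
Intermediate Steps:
m = -4
U(Z, w) = -Z*√(16 + Z²)/4 (U(Z, w) = -√(Z² + (-4)²)*Z/4 = -√(Z² + 16)*Z/4 = -√(16 + Z²)*Z/4 = -Z*√(16 + Z²)/4)
U(465, -596) - 1*484258 = -¼*465*√(16 + 465²) - 1*484258 = -¼*465*√(16 + 216225) - 484258 = -¼*465*√216241 - 484258 = -465*√216241/4 - 484258 = -484258 - 465*√216241/4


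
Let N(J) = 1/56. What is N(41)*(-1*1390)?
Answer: -695/28 ≈ -24.821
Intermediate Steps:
N(J) = 1/56
N(41)*(-1*1390) = (-1*1390)/56 = (1/56)*(-1390) = -695/28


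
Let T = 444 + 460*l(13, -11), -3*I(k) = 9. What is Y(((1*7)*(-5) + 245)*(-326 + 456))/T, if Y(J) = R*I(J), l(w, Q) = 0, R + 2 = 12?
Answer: -5/74 ≈ -0.067568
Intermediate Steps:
R = 10 (R = -2 + 12 = 10)
I(k) = -3 (I(k) = -⅓*9 = -3)
T = 444 (T = 444 + 460*0 = 444 + 0 = 444)
Y(J) = -30 (Y(J) = 10*(-3) = -30)
Y(((1*7)*(-5) + 245)*(-326 + 456))/T = -30/444 = -30*1/444 = -5/74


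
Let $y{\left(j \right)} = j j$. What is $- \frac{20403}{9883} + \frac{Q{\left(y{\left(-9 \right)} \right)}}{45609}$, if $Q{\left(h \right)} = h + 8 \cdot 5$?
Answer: $- \frac{929364584}{450753747} \approx -2.0618$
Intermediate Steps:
$y{\left(j \right)} = j^{2}$
$Q{\left(h \right)} = 40 + h$ ($Q{\left(h \right)} = h + 40 = 40 + h$)
$- \frac{20403}{9883} + \frac{Q{\left(y{\left(-9 \right)} \right)}}{45609} = - \frac{20403}{9883} + \frac{40 + \left(-9\right)^{2}}{45609} = \left(-20403\right) \frac{1}{9883} + \left(40 + 81\right) \frac{1}{45609} = - \frac{20403}{9883} + 121 \cdot \frac{1}{45609} = - \frac{20403}{9883} + \frac{121}{45609} = - \frac{929364584}{450753747}$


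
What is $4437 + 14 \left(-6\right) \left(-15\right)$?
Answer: $5697$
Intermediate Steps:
$4437 + 14 \left(-6\right) \left(-15\right) = 4437 - -1260 = 4437 + 1260 = 5697$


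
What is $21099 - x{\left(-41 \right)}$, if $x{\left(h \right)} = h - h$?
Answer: $21099$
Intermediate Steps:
$x{\left(h \right)} = 0$
$21099 - x{\left(-41 \right)} = 21099 - 0 = 21099 + 0 = 21099$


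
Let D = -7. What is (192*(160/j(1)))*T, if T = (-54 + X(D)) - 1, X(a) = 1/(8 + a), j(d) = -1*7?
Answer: 1658880/7 ≈ 2.3698e+5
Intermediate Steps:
j(d) = -7
T = -54 (T = (-54 + 1/(8 - 7)) - 1 = (-54 + 1/1) - 1 = (-54 + 1) - 1 = -53 - 1 = -54)
(192*(160/j(1)))*T = (192*(160/(-7)))*(-54) = (192*(160*(-⅐)))*(-54) = (192*(-160/7))*(-54) = -30720/7*(-54) = 1658880/7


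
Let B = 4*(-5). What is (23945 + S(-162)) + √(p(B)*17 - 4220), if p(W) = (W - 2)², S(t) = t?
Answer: 23783 + 2*√1002 ≈ 23846.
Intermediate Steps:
B = -20
p(W) = (-2 + W)²
(23945 + S(-162)) + √(p(B)*17 - 4220) = (23945 - 162) + √((-2 - 20)²*17 - 4220) = 23783 + √((-22)²*17 - 4220) = 23783 + √(484*17 - 4220) = 23783 + √(8228 - 4220) = 23783 + √4008 = 23783 + 2*√1002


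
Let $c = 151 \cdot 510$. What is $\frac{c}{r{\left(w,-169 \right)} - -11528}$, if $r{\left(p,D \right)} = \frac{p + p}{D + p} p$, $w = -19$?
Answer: $\frac{7238940}{1083271} \approx 6.6825$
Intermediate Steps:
$r{\left(p,D \right)} = \frac{2 p^{2}}{D + p}$ ($r{\left(p,D \right)} = \frac{2 p}{D + p} p = \frac{2 p^{2}}{D + p}$)
$c = 77010$
$\frac{c}{r{\left(w,-169 \right)} - -11528} = \frac{77010}{\frac{2 \left(-19\right)^{2}}{-169 - 19} - -11528} = \frac{77010}{2 \cdot 361 \frac{1}{-188} + 11528} = \frac{77010}{2 \cdot 361 \left(- \frac{1}{188}\right) + 11528} = \frac{77010}{- \frac{361}{94} + 11528} = \frac{77010}{\frac{1083271}{94}} = 77010 \cdot \frac{94}{1083271} = \frac{7238940}{1083271}$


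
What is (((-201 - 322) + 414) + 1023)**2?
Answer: 835396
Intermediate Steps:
(((-201 - 322) + 414) + 1023)**2 = ((-523 + 414) + 1023)**2 = (-109 + 1023)**2 = 914**2 = 835396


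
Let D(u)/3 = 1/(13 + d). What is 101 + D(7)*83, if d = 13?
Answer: 2875/26 ≈ 110.58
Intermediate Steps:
D(u) = 3/26 (D(u) = 3/(13 + 13) = 3/26)
101 + D(7)*83 = 101 + (3/26)*83 = 101 + 249/26 = 2875/26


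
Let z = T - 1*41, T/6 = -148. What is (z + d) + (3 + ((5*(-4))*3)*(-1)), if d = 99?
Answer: -767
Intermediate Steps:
T = -888 (T = 6*(-148) = -888)
z = -929 (z = -888 - 1*41 = -888 - 41 = -929)
(z + d) + (3 + ((5*(-4))*3)*(-1)) = (-929 + 99) + (3 + ((5*(-4))*3)*(-1)) = -830 + (3 - 20*3*(-1)) = -830 + (3 - 60*(-1)) = -830 + (3 + 60) = -830 + 63 = -767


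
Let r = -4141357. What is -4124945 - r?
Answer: 16412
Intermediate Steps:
-4124945 - r = -4124945 - 1*(-4141357) = -4124945 + 4141357 = 16412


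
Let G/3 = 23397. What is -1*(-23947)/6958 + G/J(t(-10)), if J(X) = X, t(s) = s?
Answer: -17433911/2485 ≈ -7015.7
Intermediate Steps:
G = 70191 (G = 3*23397 = 70191)
-1*(-23947)/6958 + G/J(t(-10)) = -1*(-23947)/6958 + 70191/(-10) = 23947*(1/6958) + 70191*(-⅒) = 3421/994 - 70191/10 = -17433911/2485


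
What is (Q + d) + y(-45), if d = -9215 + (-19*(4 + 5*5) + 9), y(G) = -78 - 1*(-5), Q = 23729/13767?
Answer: -135305881/13767 ≈ -9828.3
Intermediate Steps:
Q = 23729/13767 (Q = 23729*(1/13767) = 23729/13767 ≈ 1.7236)
y(G) = -73 (y(G) = -78 + 5 = -73)
d = -9757 (d = -9215 + (-19*(4 + 25) + 9) = -9215 + (-19*29 + 9) = -9215 + (-551 + 9) = -9215 - 542 = -9757)
(Q + d) + y(-45) = (23729/13767 - 9757) - 73 = -134300890/13767 - 73 = -135305881/13767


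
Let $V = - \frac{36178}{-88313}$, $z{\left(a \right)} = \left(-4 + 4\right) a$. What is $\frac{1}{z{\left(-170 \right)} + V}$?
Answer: $\frac{88313}{36178} \approx 2.4411$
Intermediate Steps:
$z{\left(a \right)} = 0$ ($z{\left(a \right)} = 0 a = 0$)
$V = \frac{36178}{88313}$ ($V = \left(-36178\right) \left(- \frac{1}{88313}\right) = \frac{36178}{88313} \approx 0.40966$)
$\frac{1}{z{\left(-170 \right)} + V} = \frac{1}{0 + \frac{36178}{88313}} = \frac{1}{\frac{36178}{88313}} = \frac{88313}{36178}$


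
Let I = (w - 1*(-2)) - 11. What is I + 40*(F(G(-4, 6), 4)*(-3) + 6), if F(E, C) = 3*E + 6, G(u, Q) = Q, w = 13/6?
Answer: -15881/6 ≈ -2646.8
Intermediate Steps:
w = 13/6 (w = 13*(1/6) = 13/6 ≈ 2.1667)
F(E, C) = 6 + 3*E
I = -41/6 (I = (13/6 - 1*(-2)) - 11 = (13/6 + 2) - 11 = 25/6 - 11 = -41/6 ≈ -6.8333)
I + 40*(F(G(-4, 6), 4)*(-3) + 6) = -41/6 + 40*((6 + 3*6)*(-3) + 6) = -41/6 + 40*((6 + 18)*(-3) + 6) = -41/6 + 40*(24*(-3) + 6) = -41/6 + 40*(-72 + 6) = -41/6 + 40*(-66) = -41/6 - 2640 = -15881/6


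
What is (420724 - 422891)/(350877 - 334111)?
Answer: -2167/16766 ≈ -0.12925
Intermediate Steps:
(420724 - 422891)/(350877 - 334111) = -2167/16766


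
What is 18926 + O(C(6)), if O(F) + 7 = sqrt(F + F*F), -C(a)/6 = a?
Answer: 18919 + 6*sqrt(35) ≈ 18955.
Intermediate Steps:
C(a) = -6*a
O(F) = -7 + sqrt(F + F**2) (O(F) = -7 + sqrt(F + F*F) = -7 + sqrt(F + F**2))
18926 + O(C(6)) = 18926 + (-7 + sqrt((-6*6)*(1 - 6*6))) = 18926 + (-7 + sqrt(-36*(1 - 36))) = 18926 + (-7 + sqrt(-36*(-35))) = 18926 + (-7 + sqrt(1260)) = 18926 + (-7 + 6*sqrt(35)) = 18919 + 6*sqrt(35)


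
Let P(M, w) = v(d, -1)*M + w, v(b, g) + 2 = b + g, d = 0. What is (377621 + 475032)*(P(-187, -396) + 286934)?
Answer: 244795823647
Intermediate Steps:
v(b, g) = -2 + b + g (v(b, g) = -2 + (b + g) = -2 + b + g)
P(M, w) = w - 3*M (P(M, w) = (-2 + 0 - 1)*M + w = -3*M + w = w - 3*M)
(377621 + 475032)*(P(-187, -396) + 286934) = (377621 + 475032)*((-396 - 3*(-187)) + 286934) = 852653*((-396 + 561) + 286934) = 852653*(165 + 286934) = 852653*287099 = 244795823647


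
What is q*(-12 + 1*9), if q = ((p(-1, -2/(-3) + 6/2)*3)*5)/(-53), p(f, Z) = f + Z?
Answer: 120/53 ≈ 2.2642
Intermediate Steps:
p(f, Z) = Z + f
q = -40/53 (q = ((((-2/(-3) + 6/2) - 1)*3)*5)/(-53) = ((((-2*(-⅓) + 6*(½)) - 1)*3)*5)*(-1/53) = ((((⅔ + 3) - 1)*3)*5)*(-1/53) = (((11/3 - 1)*3)*5)*(-1/53) = (((8/3)*3)*5)*(-1/53) = (8*5)*(-1/53) = 40*(-1/53) = -40/53 ≈ -0.75472)
q*(-12 + 1*9) = -40*(-12 + 1*9)/53 = -40*(-12 + 9)/53 = -40/53*(-3) = 120/53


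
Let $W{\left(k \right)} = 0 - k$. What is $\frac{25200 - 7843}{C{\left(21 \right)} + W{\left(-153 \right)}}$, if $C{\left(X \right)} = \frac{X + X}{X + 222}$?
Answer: $\frac{1405917}{12407} \approx 113.32$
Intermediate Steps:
$W{\left(k \right)} = - k$
$C{\left(X \right)} = \frac{2 X}{222 + X}$
$\frac{25200 - 7843}{C{\left(21 \right)} + W{\left(-153 \right)}} = \frac{25200 - 7843}{2 \cdot 21 \frac{1}{222 + 21} - -153} = \frac{17357}{2 \cdot 21 \cdot \frac{1}{243} + 153} = \frac{17357}{\frac{14}{81} + 153} = \frac{17357}{\frac{12407}{81}} = 17357 \cdot \frac{81}{12407} = \frac{1405917}{12407}$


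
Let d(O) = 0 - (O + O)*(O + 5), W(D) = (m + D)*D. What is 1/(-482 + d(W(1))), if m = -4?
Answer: -1/470 ≈ -0.0021277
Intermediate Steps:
W(D) = D*(-4 + D) (W(D) = (-4 + D)*D = D*(-4 + D))
d(O) = -2*O*(5 + O) (d(O) = 0 - 2*O*(5 + O) = -2*O*(5 + O))
1/(-482 + d(W(1))) = 1/(-482 - 2*1*(-4 + 1)*(5 + 1*(-4 + 1))) = 1/(-482 - 2*1*(-3)*(5 + 1*(-3))) = 1/(-482 - 2*(-3)*(5 - 3)) = 1/(-482 - 2*(-3)*2) = 1/(-482 + 12) = 1/(-470) = -1/470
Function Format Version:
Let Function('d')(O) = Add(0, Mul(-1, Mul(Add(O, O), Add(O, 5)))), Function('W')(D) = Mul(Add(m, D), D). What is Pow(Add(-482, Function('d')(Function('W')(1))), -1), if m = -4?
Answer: Rational(-1, 470) ≈ -0.0021277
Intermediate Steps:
Function('W')(D) = Mul(D, Add(-4, D)) (Function('W')(D) = Mul(Add(-4, D), D) = Mul(D, Add(-4, D)))
Function('d')(O) = Mul(-2, O, Add(5, O)) (Function('d')(O) = Add(0, Mul(-1, Mul(Mul(2, O), Add(5, O)))) = Add(0, Mul(-1, Mul(2, O, Add(5, O)))) = Add(0, Mul(-2, O, Add(5, O))) = Mul(-2, O, Add(5, O)))
Pow(Add(-482, Function('d')(Function('W')(1))), -1) = Pow(Add(-482, Mul(-2, Mul(1, Add(-4, 1)), Add(5, Mul(1, Add(-4, 1))))), -1) = Pow(Add(-482, Mul(-2, Mul(1, -3), Add(5, Mul(1, -3)))), -1) = Pow(Add(-482, Mul(-2, -3, Add(5, -3))), -1) = Pow(Add(-482, Mul(-2, -3, 2)), -1) = Pow(Add(-482, 12), -1) = Pow(-470, -1) = Rational(-1, 470)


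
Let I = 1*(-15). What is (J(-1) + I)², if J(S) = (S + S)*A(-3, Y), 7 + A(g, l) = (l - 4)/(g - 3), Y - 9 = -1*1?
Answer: ⅑ ≈ 0.11111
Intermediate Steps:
I = -15
Y = 8 (Y = 9 - 1*1 = 9 - 1 = 8)
A(g, l) = -7 + (-4 + l)/(-3 + g) (A(g, l) = -7 + (l - 4)/(g - 3) = -7 + (-4 + l)/(-3 + g))
J(S) = -46*S/3 (J(S) = (S + S)*((17 + 8 - 7*(-3))/(-3 - 3)) = (2*S)*((17 + 8 + 21)/(-6)) = (2*S)*(-⅙*46) = (2*S)*(-23/3) = -46*S/3)
(J(-1) + I)² = (-46/3*(-1) - 15)² = (46/3 - 15)² = (⅓)² = ⅑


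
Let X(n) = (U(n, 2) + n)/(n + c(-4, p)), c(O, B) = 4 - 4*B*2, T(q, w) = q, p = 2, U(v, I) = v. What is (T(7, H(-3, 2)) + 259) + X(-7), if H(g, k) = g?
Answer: 5068/19 ≈ 266.74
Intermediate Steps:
c(O, B) = 4 - 8*B
X(n) = 2*n/(-12 + n) (X(n) = (n + n)/(n + (4 - 8*2)) = (2*n)/(n + (4 - 16)) = (2*n)/(n - 12) = (2*n)/(-12 + n) = 2*n/(-12 + n))
(T(7, H(-3, 2)) + 259) + X(-7) = (7 + 259) + 2*(-7)/(-12 - 7) = 266 + 2*(-7)/(-19) = 266 + 2*(-7)*(-1/19) = 266 + 14/19 = 5068/19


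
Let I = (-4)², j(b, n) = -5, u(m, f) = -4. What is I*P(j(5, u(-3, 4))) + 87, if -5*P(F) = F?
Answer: 103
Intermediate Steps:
P(F) = -F/5
I = 16
I*P(j(5, u(-3, 4))) + 87 = 16*(-⅕*(-5)) + 87 = 16*1 + 87 = 16 + 87 = 103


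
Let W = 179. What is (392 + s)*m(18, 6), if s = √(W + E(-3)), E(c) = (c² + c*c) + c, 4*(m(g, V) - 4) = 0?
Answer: 1568 + 4*√194 ≈ 1623.7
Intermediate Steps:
m(g, V) = 4 (m(g, V) = 4 + (¼)*0 = 4 + 0 = 4)
E(c) = c + 2*c² (E(c) = (c² + c²) + c = 2*c² + c = c + 2*c²)
s = √194 (s = √(179 - 3*(1 + 2*(-3))) = √(179 - 3*(1 - 6)) = √(179 - 3*(-5)) = √(179 + 15) = √194 ≈ 13.928)
(392 + s)*m(18, 6) = (392 + √194)*4 = 1568 + 4*√194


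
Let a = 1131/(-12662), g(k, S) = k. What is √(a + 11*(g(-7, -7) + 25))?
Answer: √187753110/974 ≈ 14.068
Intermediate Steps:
a = -87/974 (a = 1131*(-1/12662) = -87/974 ≈ -0.089322)
√(a + 11*(g(-7, -7) + 25)) = √(-87/974 + 11*(-7 + 25)) = √(-87/974 + 11*18) = √(-87/974 + 198) = √(192765/974) = √187753110/974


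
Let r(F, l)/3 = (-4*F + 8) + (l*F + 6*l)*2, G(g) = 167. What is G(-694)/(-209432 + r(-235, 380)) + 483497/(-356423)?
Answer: -352387654517/259728291484 ≈ -1.3568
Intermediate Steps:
r(F, l) = 24 - 12*F + 36*l + 6*F*l (r(F, l) = 3*((-4*F + 8) + (l*F + 6*l)*2) = 3*((8 - 4*F) + (F*l + 6*l)*2) = 3*((8 - 4*F) + (6*l + F*l)*2) = 3*((8 - 4*F) + (12*l + 2*F*l)) = 3*(8 - 4*F + 12*l + 2*F*l) = 24 - 12*F + 36*l + 6*F*l)
G(-694)/(-209432 + r(-235, 380)) + 483497/(-356423) = 167/(-209432 + (24 - 12*(-235) + 36*380 + 6*(-235)*380)) + 483497/(-356423) = 167/(-209432 + (24 + 2820 + 13680 - 535800)) + 483497*(-1/356423) = 167/(-209432 - 519276) - 483497/356423 = 167/(-728708) - 483497/356423 = 167*(-1/728708) - 483497/356423 = -167/728708 - 483497/356423 = -352387654517/259728291484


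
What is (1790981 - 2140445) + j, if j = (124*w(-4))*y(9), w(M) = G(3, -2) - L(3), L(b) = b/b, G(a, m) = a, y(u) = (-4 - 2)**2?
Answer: -340536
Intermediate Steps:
y(u) = 36 (y(u) = (-6)**2 = 36)
L(b) = 1
w(M) = 2 (w(M) = 3 - 1*1 = 3 - 1 = 2)
j = 8928 (j = (124*2)*36 = 248*36 = 8928)
(1790981 - 2140445) + j = (1790981 - 2140445) + 8928 = -349464 + 8928 = -340536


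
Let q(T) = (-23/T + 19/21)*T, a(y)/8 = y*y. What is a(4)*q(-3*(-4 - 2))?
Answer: -6016/7 ≈ -859.43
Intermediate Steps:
a(y) = 8*y² (a(y) = 8*(y*y) = 8*y²)
q(T) = T*(19/21 - 23/T) (q(T) = (-23/T + 19*(1/21))*T = (-23/T + 19/21)*T = (19/21 - 23/T)*T = T*(19/21 - 23/T))
a(4)*q(-3*(-4 - 2)) = (8*4²)*(-23 + 19*(-3*(-4 - 2))/21) = (8*16)*(-23 + 19*(-3*(-6))/21) = 128*(-23 + (19/21)*18) = 128*(-23 + 114/7) = 128*(-47/7) = -6016/7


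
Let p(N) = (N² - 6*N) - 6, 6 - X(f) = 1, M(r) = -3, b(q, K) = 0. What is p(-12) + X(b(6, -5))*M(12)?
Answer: 195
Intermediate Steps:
X(f) = 5 (X(f) = 6 - 1*1 = 6 - 1 = 5)
p(N) = -6 + N² - 6*N
p(-12) + X(b(6, -5))*M(12) = (-6 + (-12)² - 6*(-12)) + 5*(-3) = (-6 + 144 + 72) - 15 = 210 - 15 = 195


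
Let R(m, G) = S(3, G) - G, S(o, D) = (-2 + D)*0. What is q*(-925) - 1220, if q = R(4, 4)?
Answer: 2480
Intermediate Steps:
S(o, D) = 0
R(m, G) = -G (R(m, G) = 0 - G = -G)
q = -4 (q = -1*4 = -4)
q*(-925) - 1220 = -4*(-925) - 1220 = 3700 - 1220 = 2480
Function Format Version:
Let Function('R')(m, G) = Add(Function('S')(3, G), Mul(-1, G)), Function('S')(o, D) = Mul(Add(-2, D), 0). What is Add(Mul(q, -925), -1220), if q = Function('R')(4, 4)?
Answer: 2480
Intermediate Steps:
Function('S')(o, D) = 0
Function('R')(m, G) = Mul(-1, G) (Function('R')(m, G) = Add(0, Mul(-1, G)) = Mul(-1, G))
q = -4 (q = Mul(-1, 4) = -4)
Add(Mul(q, -925), -1220) = Add(Mul(-4, -925), -1220) = Add(3700, -1220) = 2480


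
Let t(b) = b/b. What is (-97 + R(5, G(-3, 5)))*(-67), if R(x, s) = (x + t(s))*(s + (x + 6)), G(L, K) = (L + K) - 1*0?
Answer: 1273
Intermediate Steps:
t(b) = 1
G(L, K) = K + L (G(L, K) = (K + L) + 0 = K + L)
R(x, s) = (1 + x)*(6 + s + x) (R(x, s) = (x + 1)*(s + (x + 6)) = (1 + x)*(s + (6 + x)) = (1 + x)*(6 + s + x))
(-97 + R(5, G(-3, 5)))*(-67) = (-97 + (6 + (5 - 3) + 5² + 7*5 + (5 - 3)*5))*(-67) = (-97 + (6 + 2 + 25 + 35 + 2*5))*(-67) = (-97 + (6 + 2 + 25 + 35 + 10))*(-67) = (-97 + 78)*(-67) = -19*(-67) = 1273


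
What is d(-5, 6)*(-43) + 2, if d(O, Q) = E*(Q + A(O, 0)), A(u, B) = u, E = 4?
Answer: -170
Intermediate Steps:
d(O, Q) = 4*O + 4*Q (d(O, Q) = 4*(Q + O) = 4*(O + Q) = 4*O + 4*Q)
d(-5, 6)*(-43) + 2 = (4*(-5) + 4*6)*(-43) + 2 = (-20 + 24)*(-43) + 2 = 4*(-43) + 2 = -172 + 2 = -170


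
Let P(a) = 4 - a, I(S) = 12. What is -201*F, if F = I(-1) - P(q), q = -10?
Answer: 402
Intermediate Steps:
F = -2 (F = 12 - (4 - 1*(-10)) = 12 - (4 + 10) = 12 - 1*14 = 12 - 14 = -2)
-201*F = -201*(-2) = 402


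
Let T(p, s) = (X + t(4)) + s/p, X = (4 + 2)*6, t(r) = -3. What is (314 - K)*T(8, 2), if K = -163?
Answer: 63441/4 ≈ 15860.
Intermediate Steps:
X = 36 (X = 6*6 = 36)
T(p, s) = 33 + s/p (T(p, s) = (36 - 3) + s/p = 33 + s/p)
(314 - K)*T(8, 2) = (314 - 1*(-163))*(33 + 2/8) = (314 + 163)*(33 + 2*(1/8)) = 477*(33 + 1/4) = 477*(133/4) = 63441/4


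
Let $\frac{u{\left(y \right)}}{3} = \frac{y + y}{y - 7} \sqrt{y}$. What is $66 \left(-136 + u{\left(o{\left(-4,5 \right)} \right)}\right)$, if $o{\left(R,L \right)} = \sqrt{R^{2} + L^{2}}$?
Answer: $-8976 - \frac{4059 \sqrt[4]{41}}{2} - \frac{693 \cdot 41^{\frac{3}{4}}}{2} \approx -19726.0$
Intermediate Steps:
$o{\left(R,L \right)} = \sqrt{L^{2} + R^{2}}$
$u{\left(y \right)} = \frac{6 y^{\frac{3}{2}}}{-7 + y}$ ($u{\left(y \right)} = 3 \frac{y + y}{y - 7} \sqrt{y} = 3 \frac{2 y}{-7 + y} \sqrt{y} = 3 \frac{2 y^{\frac{3}{2}}}{-7 + y} = \frac{6 y^{\frac{3}{2}}}{-7 + y}$)
$66 \left(-136 + u{\left(o{\left(-4,5 \right)} \right)}\right) = 66 \left(-136 + \frac{6 \left(\sqrt{5^{2} + \left(-4\right)^{2}}\right)^{\frac{3}{2}}}{-7 + \sqrt{5^{2} + \left(-4\right)^{2}}}\right) = 66 \left(-136 + \frac{6 \left(\sqrt{25 + 16}\right)^{\frac{3}{2}}}{-7 + \sqrt{25 + 16}}\right) = 66 \left(-136 + \frac{6 \left(\sqrt{41}\right)^{\frac{3}{2}}}{-7 + \sqrt{41}}\right) = 66 \left(-136 + \frac{6 \cdot 41^{\frac{3}{4}}}{-7 + \sqrt{41}}\right) = -8976 + \frac{396 \cdot 41^{\frac{3}{4}}}{-7 + \sqrt{41}}$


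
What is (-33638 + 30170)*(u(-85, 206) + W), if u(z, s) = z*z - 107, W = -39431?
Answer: 112061484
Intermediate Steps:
u(z, s) = -107 + z² (u(z, s) = z² - 107 = -107 + z²)
(-33638 + 30170)*(u(-85, 206) + W) = (-33638 + 30170)*((-107 + (-85)²) - 39431) = -3468*((-107 + 7225) - 39431) = -3468*(7118 - 39431) = -3468*(-32313) = 112061484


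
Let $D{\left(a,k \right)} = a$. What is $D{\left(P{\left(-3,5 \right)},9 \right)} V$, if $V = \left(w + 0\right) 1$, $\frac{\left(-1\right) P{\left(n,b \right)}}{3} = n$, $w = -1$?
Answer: $-9$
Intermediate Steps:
$P{\left(n,b \right)} = - 3 n$
$V = -1$ ($V = \left(-1 + 0\right) 1 = \left(-1\right) 1 = -1$)
$D{\left(P{\left(-3,5 \right)},9 \right)} V = \left(-3\right) \left(-3\right) \left(-1\right) = 9 \left(-1\right) = -9$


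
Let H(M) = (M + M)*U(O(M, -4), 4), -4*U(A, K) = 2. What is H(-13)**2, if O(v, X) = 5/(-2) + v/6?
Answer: 169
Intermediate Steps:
O(v, X) = -5/2 + v/6 (O(v, X) = 5*(-1/2) + v*(1/6) = -5/2 + v/6)
U(A, K) = -1/2 (U(A, K) = -1/4*2 = -1/2)
H(M) = -M (H(M) = (M + M)*(-1/2) = (2*M)*(-1/2) = -M)
H(-13)**2 = (-1*(-13))**2 = 13**2 = 169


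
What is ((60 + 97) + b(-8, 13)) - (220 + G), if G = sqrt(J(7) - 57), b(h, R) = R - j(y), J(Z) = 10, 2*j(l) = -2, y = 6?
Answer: -49 - I*sqrt(47) ≈ -49.0 - 6.8557*I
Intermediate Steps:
j(l) = -1 (j(l) = (1/2)*(-2) = -1)
b(h, R) = 1 + R (b(h, R) = R - 1*(-1) = R + 1 = 1 + R)
G = I*sqrt(47) (G = sqrt(10 - 57) = sqrt(-47) = I*sqrt(47) ≈ 6.8557*I)
((60 + 97) + b(-8, 13)) - (220 + G) = ((60 + 97) + (1 + 13)) - (220 + I*sqrt(47)) = (157 + 14) + (-220 - I*sqrt(47)) = 171 + (-220 - I*sqrt(47)) = -49 - I*sqrt(47)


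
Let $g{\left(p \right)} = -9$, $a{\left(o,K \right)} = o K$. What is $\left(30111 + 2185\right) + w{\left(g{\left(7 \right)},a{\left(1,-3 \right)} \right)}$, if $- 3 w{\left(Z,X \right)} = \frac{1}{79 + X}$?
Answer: $\frac{7363487}{228} \approx 32296.0$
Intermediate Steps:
$a{\left(o,K \right)} = K o$
$w{\left(Z,X \right)} = - \frac{1}{3 \left(79 + X\right)}$
$\left(30111 + 2185\right) + w{\left(g{\left(7 \right)},a{\left(1,-3 \right)} \right)} = \left(30111 + 2185\right) - \frac{1}{237 + 3 \left(\left(-3\right) 1\right)} = 32296 - \frac{1}{237 + 3 \left(-3\right)} = 32296 - \frac{1}{237 - 9} = 32296 - \frac{1}{228} = \frac{7363487}{228}$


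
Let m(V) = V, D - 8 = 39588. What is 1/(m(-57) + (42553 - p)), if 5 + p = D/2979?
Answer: 2979/126570883 ≈ 2.3536e-5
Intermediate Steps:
D = 39596 (D = 8 + 39588 = 39596)
p = 24701/2979 (p = -5 + 39596/2979 = 24701/2979 ≈ 8.2917)
1/(m(-57) + (42553 - p)) = 1/(-57 + (42553 - 1*24701/2979)) = 1/(-57 + (42553 - 24701/2979)) = 1/(-57 + 126740686/2979) = 1/(126570883/2979) = 2979/126570883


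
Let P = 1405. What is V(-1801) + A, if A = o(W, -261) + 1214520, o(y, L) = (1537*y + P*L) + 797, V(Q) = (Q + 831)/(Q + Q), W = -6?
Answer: 1511741875/1801 ≈ 8.3939e+5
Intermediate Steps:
V(Q) = (831 + Q)/(2*Q) (V(Q) = (831 + Q)/((2*Q)) = (831 + Q)*(1/(2*Q)) = (831 + Q)/(2*Q))
o(y, L) = 797 + 1405*L + 1537*y (o(y, L) = (1537*y + 1405*L) + 797 = (1405*L + 1537*y) + 797 = 797 + 1405*L + 1537*y)
A = 839390 (A = (797 + 1405*(-261) + 1537*(-6)) + 1214520 = (797 - 366705 - 9222) + 1214520 = -375130 + 1214520 = 839390)
V(-1801) + A = (½)*(831 - 1801)/(-1801) + 839390 = (½)*(-1/1801)*(-970) + 839390 = 485/1801 + 839390 = 1511741875/1801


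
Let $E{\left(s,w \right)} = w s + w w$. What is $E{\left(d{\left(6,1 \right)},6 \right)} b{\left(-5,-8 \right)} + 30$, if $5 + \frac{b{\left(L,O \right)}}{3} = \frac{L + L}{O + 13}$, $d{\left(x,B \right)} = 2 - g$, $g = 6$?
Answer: $-222$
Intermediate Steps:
$d{\left(x,B \right)} = -4$ ($d{\left(x,B \right)} = 2 - 6 = -4$)
$E{\left(s,w \right)} = w^{2} + s w$ ($E{\left(s,w \right)} = s w + w^{2} = w^{2} + s w$)
$b{\left(L,O \right)} = -15 + \frac{6 L}{13 + O}$ ($b{\left(L,O \right)} = -15 + 3 \frac{L + L}{O + 13} = -15 + 3 \frac{2 L}{13 + O} = -15 + \frac{6 L}{13 + O}$)
$E{\left(d{\left(6,1 \right)},6 \right)} b{\left(-5,-8 \right)} + 30 = 6 \left(-4 + 6\right) \frac{3 \left(-65 - -40 + 2 \left(-5\right)\right)}{13 - 8} + 30 = 6 \cdot 2 \frac{3 \left(-65 + 40 - 10\right)}{5} + 30 = 12 \cdot 3 \cdot \frac{1}{5} \left(-35\right) + 30 = 12 \left(-21\right) + 30 = -252 + 30 = -222$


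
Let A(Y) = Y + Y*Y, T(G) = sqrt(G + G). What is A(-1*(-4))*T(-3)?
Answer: 20*I*sqrt(6) ≈ 48.99*I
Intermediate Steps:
T(G) = sqrt(2)*sqrt(G) (T(G) = sqrt(2*G) = sqrt(2)*sqrt(G))
A(Y) = Y + Y**2
A(-1*(-4))*T(-3) = ((-1*(-4))*(1 - 1*(-4)))*(sqrt(2)*sqrt(-3)) = (4*(1 + 4))*(sqrt(2)*(I*sqrt(3))) = (4*5)*(I*sqrt(6)) = 20*(I*sqrt(6)) = 20*I*sqrt(6)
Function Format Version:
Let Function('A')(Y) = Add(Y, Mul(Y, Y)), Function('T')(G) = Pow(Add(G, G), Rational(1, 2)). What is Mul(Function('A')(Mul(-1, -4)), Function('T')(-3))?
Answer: Mul(20, I, Pow(6, Rational(1, 2))) ≈ Mul(48.990, I)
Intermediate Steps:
Function('T')(G) = Mul(Pow(2, Rational(1, 2)), Pow(G, Rational(1, 2))) (Function('T')(G) = Pow(Mul(2, G), Rational(1, 2)) = Mul(Pow(2, Rational(1, 2)), Pow(G, Rational(1, 2))))
Function('A')(Y) = Add(Y, Pow(Y, 2))
Mul(Function('A')(Mul(-1, -4)), Function('T')(-3)) = Mul(Mul(Mul(-1, -4), Add(1, Mul(-1, -4))), Mul(Pow(2, Rational(1, 2)), Pow(-3, Rational(1, 2)))) = Mul(Mul(4, Add(1, 4)), Mul(Pow(2, Rational(1, 2)), Mul(I, Pow(3, Rational(1, 2))))) = Mul(Mul(4, 5), Mul(I, Pow(6, Rational(1, 2)))) = Mul(20, Mul(I, Pow(6, Rational(1, 2)))) = Mul(20, I, Pow(6, Rational(1, 2)))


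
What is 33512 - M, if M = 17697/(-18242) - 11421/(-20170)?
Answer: 3082648022572/91985285 ≈ 33512.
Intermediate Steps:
M = -37151652/91985285 (M = 17697*(-1/18242) - 11421*(-1/20170) = -17697/18242 + 11421/20170 = -37151652/91985285 ≈ -0.40389)
33512 - M = 33512 - 1*(-37151652/91985285) = 33512 + 37151652/91985285 = 3082648022572/91985285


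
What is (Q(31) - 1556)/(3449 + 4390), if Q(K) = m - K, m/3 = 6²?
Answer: -493/2613 ≈ -0.18867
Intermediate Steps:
m = 108 (m = 3*6² = 3*36 = 108)
Q(K) = 108 - K
(Q(31) - 1556)/(3449 + 4390) = ((108 - 1*31) - 1556)/(3449 + 4390) = ((108 - 31) - 1556)/7839 = (77 - 1556)*(1/7839) = -1479*1/7839 = -493/2613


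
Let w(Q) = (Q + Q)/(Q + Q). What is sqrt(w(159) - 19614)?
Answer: I*sqrt(19613) ≈ 140.05*I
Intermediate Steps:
w(Q) = 1 (w(Q) = (2*Q)/((2*Q)) = (2*Q)*(1/(2*Q)) = 1)
sqrt(w(159) - 19614) = sqrt(1 - 19614) = sqrt(-19613) = I*sqrt(19613)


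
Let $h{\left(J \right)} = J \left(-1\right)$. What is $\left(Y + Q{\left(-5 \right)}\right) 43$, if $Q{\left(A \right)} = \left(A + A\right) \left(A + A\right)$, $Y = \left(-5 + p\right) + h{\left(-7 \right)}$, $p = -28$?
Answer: $3182$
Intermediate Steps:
$h{\left(J \right)} = - J$
$Y = -26$ ($Y = \left(-5 - 28\right) - -7 = -33 + 7 = -26$)
$Q{\left(A \right)} = 4 A^{2}$ ($Q{\left(A \right)} = 2 A 2 A = 4 A^{2}$)
$\left(Y + Q{\left(-5 \right)}\right) 43 = \left(-26 + 4 \left(-5\right)^{2}\right) 43 = \left(-26 + 4 \cdot 25\right) 43 = \left(-26 + 100\right) 43 = 74 \cdot 43 = 3182$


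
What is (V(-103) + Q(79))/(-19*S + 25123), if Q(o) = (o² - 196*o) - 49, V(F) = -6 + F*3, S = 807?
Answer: -9607/9790 ≈ -0.98131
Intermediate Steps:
V(F) = -6 + 3*F
Q(o) = -49 + o² - 196*o
(V(-103) + Q(79))/(-19*S + 25123) = ((-6 + 3*(-103)) + (-49 + 79² - 196*79))/(-19*807 + 25123) = ((-6 - 309) + (-49 + 6241 - 15484))/(-15333 + 25123) = (-315 - 9292)/9790 = -9607*1/9790 = -9607/9790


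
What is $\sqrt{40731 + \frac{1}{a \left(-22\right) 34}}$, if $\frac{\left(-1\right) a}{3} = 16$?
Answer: $\frac{5 \sqrt{32816386713}}{4488} \approx 201.82$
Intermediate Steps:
$a = -48$ ($a = \left(-3\right) 16 = -48$)
$\sqrt{40731 + \frac{1}{a \left(-22\right) 34}} = \sqrt{40731 + \frac{1}{\left(-48\right) \left(-22\right) 34}} = \sqrt{40731 + \frac{1}{1056 \cdot 34}} = \sqrt{40731 + \frac{1}{35904}} = \sqrt{\frac{1462405825}{35904}} = \frac{5 \sqrt{32816386713}}{4488}$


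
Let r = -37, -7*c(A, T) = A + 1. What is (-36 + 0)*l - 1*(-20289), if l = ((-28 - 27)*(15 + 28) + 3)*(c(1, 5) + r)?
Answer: -22051329/7 ≈ -3.1502e+6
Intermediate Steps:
c(A, T) = -⅐ - A/7 (c(A, T) = -(A + 1)/7 = -(1 + A)/7 = -⅐ - A/7)
l = 616482/7 (l = ((-28 - 27)*(15 + 28) + 3)*((-⅐ - ⅐*1) - 37) = (-55*43 + 3)*((-⅐ - ⅐) - 37) = (-2365 + 3)*(-2/7 - 37) = -2362*(-261/7) = 616482/7 ≈ 88069.)
(-36 + 0)*l - 1*(-20289) = (-36 + 0)*(616482/7) - 1*(-20289) = -36*616482/7 + 20289 = -22193352/7 + 20289 = -22051329/7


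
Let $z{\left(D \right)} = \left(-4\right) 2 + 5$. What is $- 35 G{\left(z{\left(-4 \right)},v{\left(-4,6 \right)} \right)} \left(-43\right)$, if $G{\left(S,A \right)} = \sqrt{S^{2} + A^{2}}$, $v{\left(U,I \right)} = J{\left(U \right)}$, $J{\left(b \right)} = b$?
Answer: $7525$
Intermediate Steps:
$z{\left(D \right)} = -3$ ($z{\left(D \right)} = -8 + 5 = -3$)
$v{\left(U,I \right)} = U$
$G{\left(S,A \right)} = \sqrt{A^{2} + S^{2}}$
$- 35 G{\left(z{\left(-4 \right)},v{\left(-4,6 \right)} \right)} \left(-43\right) = - 35 \sqrt{\left(-4\right)^{2} + \left(-3\right)^{2}} \left(-43\right) = - 35 \sqrt{16 + 9} \left(-43\right) = - 35 \sqrt{25} \left(-43\right) = \left(-35\right) 5 \left(-43\right) = \left(-175\right) \left(-43\right) = 7525$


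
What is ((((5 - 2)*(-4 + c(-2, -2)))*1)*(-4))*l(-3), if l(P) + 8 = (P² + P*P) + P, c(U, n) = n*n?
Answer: 0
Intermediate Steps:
c(U, n) = n²
l(P) = -8 + P + 2*P² (l(P) = -8 + ((P² + P*P) + P) = -8 + ((P² + P²) + P) = -8 + (2*P² + P) = -8 + (P + 2*P²) = -8 + P + 2*P²)
((((5 - 2)*(-4 + c(-2, -2)))*1)*(-4))*l(-3) = ((((5 - 2)*(-4 + (-2)²))*1)*(-4))*(-8 - 3 + 2*(-3)²) = (((3*(-4 + 4))*1)*(-4))*(-8 - 3 + 2*9) = (((3*0)*1)*(-4))*(-8 - 3 + 18) = ((0*1)*(-4))*7 = (0*(-4))*7 = 0*7 = 0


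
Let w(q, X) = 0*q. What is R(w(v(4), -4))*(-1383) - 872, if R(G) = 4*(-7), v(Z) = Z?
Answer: 37852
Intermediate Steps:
w(q, X) = 0
R(G) = -28
R(w(v(4), -4))*(-1383) - 872 = -28*(-1383) - 872 = 38724 - 872 = 37852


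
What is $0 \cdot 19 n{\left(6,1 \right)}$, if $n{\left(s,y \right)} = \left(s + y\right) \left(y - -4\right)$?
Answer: $0$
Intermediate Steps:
$n{\left(s,y \right)} = \left(4 + y\right) \left(s + y\right)$ ($n{\left(s,y \right)} = \left(s + y\right) \left(y + 4\right) = \left(s + y\right) \left(4 + y\right) = \left(4 + y\right) \left(s + y\right)$)
$0 \cdot 19 n{\left(6,1 \right)} = 0 \cdot 19 \left(1^{2} + 4 \cdot 6 + 4 \cdot 1 + 6 \cdot 1\right) = 0 \left(1 + 24 + 4 + 6\right) = 0 \cdot 35 = 0$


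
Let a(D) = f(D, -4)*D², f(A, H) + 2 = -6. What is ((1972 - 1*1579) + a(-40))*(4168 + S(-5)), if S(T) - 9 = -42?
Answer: -51302945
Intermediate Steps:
f(A, H) = -8 (f(A, H) = -2 - 6 = -8)
S(T) = -33 (S(T) = 9 - 42 = -33)
a(D) = -8*D²
((1972 - 1*1579) + a(-40))*(4168 + S(-5)) = ((1972 - 1*1579) - 8*(-40)²)*(4168 - 33) = ((1972 - 1579) - 8*1600)*4135 = (393 - 12800)*4135 = -12407*4135 = -51302945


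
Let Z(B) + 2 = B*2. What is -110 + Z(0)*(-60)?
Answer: 10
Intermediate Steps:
Z(B) = -2 + 2*B (Z(B) = -2 + B*2 = -2 + 2*B)
-110 + Z(0)*(-60) = -110 + (-2 + 2*0)*(-60) = -110 + (-2 + 0)*(-60) = -110 - 2*(-60) = -110 + 120 = 10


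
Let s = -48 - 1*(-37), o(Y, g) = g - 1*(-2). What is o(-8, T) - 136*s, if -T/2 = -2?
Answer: 1502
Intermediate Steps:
T = 4 (T = -2*(-2) = 4)
o(Y, g) = 2 + g (o(Y, g) = g + 2 = 2 + g)
s = -11 (s = -48 + 37 = -11)
o(-8, T) - 136*s = (2 + 4) - 136*(-11) = 6 + 1496 = 1502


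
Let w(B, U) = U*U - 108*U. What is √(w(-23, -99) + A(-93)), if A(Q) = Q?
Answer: 20*√51 ≈ 142.83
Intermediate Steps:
w(B, U) = U² - 108*U
√(w(-23, -99) + A(-93)) = √(-99*(-108 - 99) - 93) = √(-99*(-207) - 93) = √(20493 - 93) = √20400 = 20*√51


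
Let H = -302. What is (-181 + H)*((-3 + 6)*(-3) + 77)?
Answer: -32844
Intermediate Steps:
(-181 + H)*((-3 + 6)*(-3) + 77) = (-181 - 302)*((-3 + 6)*(-3) + 77) = -483*(3*(-3) + 77) = -483*(-9 + 77) = -483*68 = -32844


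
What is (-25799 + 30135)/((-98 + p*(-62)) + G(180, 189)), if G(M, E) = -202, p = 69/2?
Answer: -16/9 ≈ -1.7778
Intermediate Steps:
p = 69/2 (p = 69*(½) = 69/2 ≈ 34.500)
(-25799 + 30135)/((-98 + p*(-62)) + G(180, 189)) = (-25799 + 30135)/((-98 + (69/2)*(-62)) - 202) = 4336/((-98 - 2139) - 202) = 4336/(-2237 - 202) = 4336/(-2439) = 4336*(-1/2439) = -16/9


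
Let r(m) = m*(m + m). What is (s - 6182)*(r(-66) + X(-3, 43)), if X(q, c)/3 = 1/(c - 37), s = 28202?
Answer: 191849250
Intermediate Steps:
r(m) = 2*m**2 (r(m) = m*(2*m) = 2*m**2)
X(q, c) = 3/(-37 + c) (X(q, c) = 3/(c - 37) = 3/(-37 + c))
(s - 6182)*(r(-66) + X(-3, 43)) = (28202 - 6182)*(2*(-66)**2 + 3/(-37 + 43)) = 22020*(2*4356 + 3/6) = 22020*(8712 + 3*(1/6)) = 22020*(8712 + 1/2) = 22020*(17425/2) = 191849250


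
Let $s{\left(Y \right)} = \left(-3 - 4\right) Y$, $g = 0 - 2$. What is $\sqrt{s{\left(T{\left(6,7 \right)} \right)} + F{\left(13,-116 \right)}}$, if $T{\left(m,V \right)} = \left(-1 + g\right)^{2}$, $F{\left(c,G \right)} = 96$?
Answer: $\sqrt{33} \approx 5.7446$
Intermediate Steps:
$g = -2$ ($g = 0 - 2 = -2$)
$T{\left(m,V \right)} = 9$ ($T{\left(m,V \right)} = \left(-1 - 2\right)^{2} = \left(-3\right)^{2} = 9$)
$s{\left(Y \right)} = - 7 Y$
$\sqrt{s{\left(T{\left(6,7 \right)} \right)} + F{\left(13,-116 \right)}} = \sqrt{\left(-7\right) 9 + 96} = \sqrt{-63 + 96} = \sqrt{33}$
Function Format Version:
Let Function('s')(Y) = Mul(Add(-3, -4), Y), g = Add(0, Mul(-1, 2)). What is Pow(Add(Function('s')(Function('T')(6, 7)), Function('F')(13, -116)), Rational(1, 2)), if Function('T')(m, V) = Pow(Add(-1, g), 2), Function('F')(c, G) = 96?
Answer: Pow(33, Rational(1, 2)) ≈ 5.7446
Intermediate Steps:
g = -2 (g = Add(0, -2) = -2)
Function('T')(m, V) = 9 (Function('T')(m, V) = Pow(Add(-1, -2), 2) = Pow(-3, 2) = 9)
Function('s')(Y) = Mul(-7, Y)
Pow(Add(Function('s')(Function('T')(6, 7)), Function('F')(13, -116)), Rational(1, 2)) = Pow(Add(Mul(-7, 9), 96), Rational(1, 2)) = Pow(Add(-63, 96), Rational(1, 2)) = Pow(33, Rational(1, 2))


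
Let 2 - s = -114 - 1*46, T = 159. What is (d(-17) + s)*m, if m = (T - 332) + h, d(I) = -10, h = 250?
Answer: 11704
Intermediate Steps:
m = 77 (m = (159 - 332) + 250 = -173 + 250 = 77)
s = 162 (s = 2 - (-114 - 1*46) = 2 - (-114 - 46) = 2 - 1*(-160) = 2 + 160 = 162)
(d(-17) + s)*m = (-10 + 162)*77 = 152*77 = 11704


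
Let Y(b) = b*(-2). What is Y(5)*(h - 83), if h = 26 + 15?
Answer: 420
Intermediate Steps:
h = 41
Y(b) = -2*b
Y(5)*(h - 83) = (-2*5)*(41 - 83) = -10*(-42) = 420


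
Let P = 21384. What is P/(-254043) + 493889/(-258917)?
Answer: -4852063865/2436150053 ≈ -1.9917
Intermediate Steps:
P/(-254043) + 493889/(-258917) = 21384/(-254043) + 493889/(-258917) = 21384*(-1/254043) + 493889*(-1/258917) = -792/9409 - 493889/258917 = -4852063865/2436150053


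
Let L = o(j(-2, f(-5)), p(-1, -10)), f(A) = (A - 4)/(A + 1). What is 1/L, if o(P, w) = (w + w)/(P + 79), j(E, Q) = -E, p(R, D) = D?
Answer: -81/20 ≈ -4.0500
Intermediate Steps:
f(A) = (-4 + A)/(1 + A)
o(P, w) = 2*w/(79 + P) (o(P, w) = (2*w)/(79 + P) = 2*w/(79 + P))
L = -20/81 (L = 2*(-10)/(79 - 1*(-2)) = 2*(-10)/(79 + 2) = 2*(-10)/81 = 2*(-10)*(1/81) = -20/81 ≈ -0.24691)
1/L = 1/(-20/81) = -81/20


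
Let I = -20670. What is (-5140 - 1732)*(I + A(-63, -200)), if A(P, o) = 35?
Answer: 141803720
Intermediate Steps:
(-5140 - 1732)*(I + A(-63, -200)) = (-5140 - 1732)*(-20670 + 35) = -6872*(-20635) = 141803720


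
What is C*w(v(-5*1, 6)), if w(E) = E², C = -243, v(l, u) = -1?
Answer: -243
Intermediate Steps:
C*w(v(-5*1, 6)) = -243*(-1)² = -243*1 = -243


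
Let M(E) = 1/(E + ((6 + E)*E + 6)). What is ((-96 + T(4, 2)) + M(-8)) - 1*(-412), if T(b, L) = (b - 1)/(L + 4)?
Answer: 2216/7 ≈ 316.57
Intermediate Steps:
T(b, L) = (-1 + b)/(4 + L)
M(E) = 1/(6 + E + E*(6 + E)) (M(E) = 1/(E + (E*(6 + E) + 6)) = 1/(E + (6 + E*(6 + E))) = 1/(6 + E + E*(6 + E)))
((-96 + T(4, 2)) + M(-8)) - 1*(-412) = ((-96 + (-1 + 4)/(4 + 2)) + 1/(6 + (-8)² + 7*(-8))) - 1*(-412) = ((-96 + 3/6) + 1/(6 + 64 - 56)) + 412 = ((-96 + (⅙)*3) + 1/14) + 412 = ((-96 + ½) + 1/14) + 412 = (-191/2 + 1/14) + 412 = -668/7 + 412 = 2216/7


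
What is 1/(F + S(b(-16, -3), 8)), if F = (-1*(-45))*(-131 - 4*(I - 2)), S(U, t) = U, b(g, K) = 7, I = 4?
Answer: -1/6248 ≈ -0.00016005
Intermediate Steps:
F = -6255 (F = (-1*(-45))*(-131 - 4*(4 - 2)) = 45*(-131 - 4*2) = 45*(-131 - 8) = 45*(-139) = -6255)
1/(F + S(b(-16, -3), 8)) = 1/(-6255 + 7) = 1/(-6248) = -1/6248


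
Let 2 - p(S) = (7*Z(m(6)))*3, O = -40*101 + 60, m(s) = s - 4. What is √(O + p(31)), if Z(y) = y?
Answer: 2*I*√1005 ≈ 63.403*I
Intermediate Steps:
m(s) = -4 + s
O = -3980 (O = -4040 + 60 = -3980)
p(S) = -40 (p(S) = 2 - 7*(-4 + 6)*3 = 2 - 7*2*3 = 2 - 14*3 = 2 - 1*42 = 2 - 42 = -40)
√(O + p(31)) = √(-3980 - 40) = √(-4020) = 2*I*√1005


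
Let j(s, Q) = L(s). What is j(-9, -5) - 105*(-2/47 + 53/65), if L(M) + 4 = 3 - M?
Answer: -44693/611 ≈ -73.147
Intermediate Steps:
L(M) = -1 - M (L(M) = -4 + (3 - M) = -1 - M)
j(s, Q) = -1 - s
j(-9, -5) - 105*(-2/47 + 53/65) = (-1 - 1*(-9)) - 105*(-2/47 + 53/65) = (-1 + 9) - 105*(-2*1/47 + 53*(1/65)) = 8 - 105*(-2/47 + 53/65) = 8 - 105*2361/3055 = 8 - 49581/611 = -44693/611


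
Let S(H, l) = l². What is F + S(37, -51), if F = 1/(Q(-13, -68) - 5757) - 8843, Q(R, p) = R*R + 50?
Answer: -34568197/5538 ≈ -6242.0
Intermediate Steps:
Q(R, p) = 50 + R² (Q(R, p) = R² + 50 = 50 + R²)
F = -48972535/5538 (F = 1/((50 + (-13)²) - 5757) - 8843 = 1/((50 + 169) - 5757) - 8843 = 1/(219 - 5757) - 8843 = 1/(-5538) - 8843 = -1/5538 - 8843 = -48972535/5538 ≈ -8843.0)
F + S(37, -51) = -48972535/5538 + (-51)² = -48972535/5538 + 2601 = -34568197/5538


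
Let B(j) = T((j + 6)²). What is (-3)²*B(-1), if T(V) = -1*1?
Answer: -9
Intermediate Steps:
T(V) = -1
B(j) = -1
(-3)²*B(-1) = (-3)²*(-1) = 9*(-1) = -9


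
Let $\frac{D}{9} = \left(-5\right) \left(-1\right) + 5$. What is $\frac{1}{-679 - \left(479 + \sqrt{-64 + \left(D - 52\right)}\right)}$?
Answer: $\frac{i}{\sqrt{26} - 1158 i} \approx -0.00086354 + 3.8024 \cdot 10^{-6} i$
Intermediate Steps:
$D = 90$ ($D = 9 \left(\left(-5\right) \left(-1\right) + 5\right) = 9 \left(5 + 5\right) = 9 \cdot 10 = 90$)
$\frac{1}{-679 - \left(479 + \sqrt{-64 + \left(D - 52\right)}\right)} = \frac{1}{-679 - \left(479 + \sqrt{-64 + \left(90 - 52\right)}\right)} = \frac{1}{-679 - \left(479 + \sqrt{-64 + 38}\right)} = \frac{1}{-679 - \left(479 + \sqrt{-26}\right)} = \frac{1}{-679 - \left(479 + i \sqrt{26}\right)} = \frac{1}{-1158 - i \sqrt{26}}$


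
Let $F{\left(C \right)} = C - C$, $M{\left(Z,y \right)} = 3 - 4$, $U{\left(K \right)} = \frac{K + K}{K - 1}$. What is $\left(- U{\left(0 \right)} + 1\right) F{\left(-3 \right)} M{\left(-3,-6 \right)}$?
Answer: $0$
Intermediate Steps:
$U{\left(K \right)} = \frac{2 K}{-1 + K}$
$M{\left(Z,y \right)} = -1$
$F{\left(C \right)} = 0$
$\left(- U{\left(0 \right)} + 1\right) F{\left(-3 \right)} M{\left(-3,-6 \right)} = \left(- \frac{2 \cdot 0}{-1 + 0} + 1\right) 0 \left(-1\right) = \left(- \frac{2 \cdot 0}{-1} + 1\right) 0 \left(-1\right) = \left(- 2 \cdot 0 \left(-1\right) + 1\right) 0 \left(-1\right) = \left(\left(-1\right) 0 + 1\right) 0 \left(-1\right) = \left(0 + 1\right) 0 \left(-1\right) = 1 \cdot 0 \left(-1\right) = 0 \left(-1\right) = 0$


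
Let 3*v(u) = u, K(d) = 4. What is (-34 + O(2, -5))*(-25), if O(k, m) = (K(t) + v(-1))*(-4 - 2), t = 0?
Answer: 1400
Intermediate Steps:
v(u) = u/3
O(k, m) = -22 (O(k, m) = (4 + (1/3)*(-1))*(-4 - 2) = (4 - 1/3)*(-6) = (11/3)*(-6) = -22)
(-34 + O(2, -5))*(-25) = (-34 - 22)*(-25) = -56*(-25) = 1400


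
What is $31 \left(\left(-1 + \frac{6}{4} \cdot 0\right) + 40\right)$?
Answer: $1209$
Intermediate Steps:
$31 \left(\left(-1 + \frac{6}{4} \cdot 0\right) + 40\right) = 31 \left(\left(-1 + 6 \cdot \frac{1}{4} \cdot 0\right) + 40\right) = 31 \left(\left(-1 + \frac{3}{2} \cdot 0\right) + 40\right) = 31 \left(\left(-1 + 0\right) + 40\right) = 31 \left(-1 + 40\right) = 31 \cdot 39 = 1209$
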